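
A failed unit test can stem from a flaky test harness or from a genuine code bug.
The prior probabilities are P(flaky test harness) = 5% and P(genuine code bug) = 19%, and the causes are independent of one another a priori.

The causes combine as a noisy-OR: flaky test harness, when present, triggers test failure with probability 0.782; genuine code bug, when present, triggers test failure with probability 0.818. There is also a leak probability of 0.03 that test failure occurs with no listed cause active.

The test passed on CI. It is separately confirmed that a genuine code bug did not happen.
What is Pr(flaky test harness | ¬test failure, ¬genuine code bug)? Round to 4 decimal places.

Pr(flaky test harness | ¬test failure, ¬genuine code bug) ≈ 0.0113

Under noisy-OR, P(test failure | causes) = 1 − (1−0.03)·∏(1−qᵢ) over the active causes.
P(¬test failure | ¬genuine code bug) = 0.97×0.95 + 0.21146×0.05 = 0.921500 + 0.010573 = 0.932073
Restricting to configurations with flaky test harness present: 0.21146×0.05 = 0.010573.
So P(flaky test harness | ¬test failure, ¬genuine code bug) = 0.010573/0.932073 ≈ 0.0113.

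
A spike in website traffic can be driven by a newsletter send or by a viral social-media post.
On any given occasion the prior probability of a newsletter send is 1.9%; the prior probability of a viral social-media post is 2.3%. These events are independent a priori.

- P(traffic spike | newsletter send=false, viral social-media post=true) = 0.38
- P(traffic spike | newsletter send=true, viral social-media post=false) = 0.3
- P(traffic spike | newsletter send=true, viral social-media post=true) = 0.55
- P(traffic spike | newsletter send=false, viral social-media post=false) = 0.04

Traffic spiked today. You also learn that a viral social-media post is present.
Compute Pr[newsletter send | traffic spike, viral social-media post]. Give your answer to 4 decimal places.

Pr[newsletter send | traffic spike, viral social-media post] ≈ 0.0273

Sum P(traffic spike|·) weighted by the priors over both values of newsletter send:
  P(traffic spike | viral social-media post) = 0.38·0.981 + 0.55·0.019
        = 0.372780 + 0.010450 = 0.383230
The terms with newsletter send present sum to 0.010450, so
  P(newsletter send | traffic spike, viral social-media post) = 0.010450 / 0.383230 ≈ 0.0273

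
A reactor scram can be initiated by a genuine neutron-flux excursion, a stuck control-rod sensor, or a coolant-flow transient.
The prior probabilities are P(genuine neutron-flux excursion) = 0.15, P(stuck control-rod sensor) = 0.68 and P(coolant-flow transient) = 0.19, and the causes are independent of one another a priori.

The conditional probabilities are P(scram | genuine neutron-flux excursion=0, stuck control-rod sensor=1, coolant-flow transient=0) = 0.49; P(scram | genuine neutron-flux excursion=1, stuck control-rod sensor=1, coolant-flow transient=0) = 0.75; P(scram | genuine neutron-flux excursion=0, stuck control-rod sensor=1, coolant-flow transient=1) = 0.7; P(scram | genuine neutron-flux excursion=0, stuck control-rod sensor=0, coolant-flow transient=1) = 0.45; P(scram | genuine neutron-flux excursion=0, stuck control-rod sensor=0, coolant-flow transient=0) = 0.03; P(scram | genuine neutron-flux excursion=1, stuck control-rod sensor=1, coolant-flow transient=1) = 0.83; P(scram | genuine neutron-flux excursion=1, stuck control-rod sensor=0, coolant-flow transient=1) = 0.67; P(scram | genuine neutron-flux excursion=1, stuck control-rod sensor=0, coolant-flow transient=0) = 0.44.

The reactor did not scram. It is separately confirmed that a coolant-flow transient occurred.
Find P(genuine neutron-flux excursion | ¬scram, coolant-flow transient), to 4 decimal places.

P(genuine neutron-flux excursion | ¬scram, coolant-flow transient) ≈ 0.0932

Numerator (weight on configurations with genuine neutron-flux excursion): 0.015840 + 0.017340 = 0.033180
The normalizing constant is 0.55×0.85×0.32 + 0.3×0.85×0.68 + 0.33×0.15×0.32 + 0.17×0.15×0.68 = 0.356180
P(genuine neutron-flux excursion | ¬scram, coolant-flow transient) = 0.033180/0.356180 ≈ 0.0932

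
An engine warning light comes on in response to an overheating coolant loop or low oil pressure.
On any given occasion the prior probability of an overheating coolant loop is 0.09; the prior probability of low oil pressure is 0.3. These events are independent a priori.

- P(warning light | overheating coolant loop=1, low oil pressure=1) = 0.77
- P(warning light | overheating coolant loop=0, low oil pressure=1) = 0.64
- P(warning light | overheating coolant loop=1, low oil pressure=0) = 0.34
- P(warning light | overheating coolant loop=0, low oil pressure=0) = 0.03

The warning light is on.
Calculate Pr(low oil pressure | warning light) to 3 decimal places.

Pr(low oil pressure | warning light) ≈ 0.828

P(warning light) = 0.03·0.91·0.7 + 0.64·0.91·0.3 + 0.34·0.09·0.7 + 0.77·0.09·0.3 = 0.019110 + 0.174720 + 0.021420 + 0.020790 = 0.236040
Of this, 0.195510 comes from 0.174720 + 0.020790 (the low oil pressure=true cases).
Hence the posterior is 0.195510/0.236040 ≈ 0.828.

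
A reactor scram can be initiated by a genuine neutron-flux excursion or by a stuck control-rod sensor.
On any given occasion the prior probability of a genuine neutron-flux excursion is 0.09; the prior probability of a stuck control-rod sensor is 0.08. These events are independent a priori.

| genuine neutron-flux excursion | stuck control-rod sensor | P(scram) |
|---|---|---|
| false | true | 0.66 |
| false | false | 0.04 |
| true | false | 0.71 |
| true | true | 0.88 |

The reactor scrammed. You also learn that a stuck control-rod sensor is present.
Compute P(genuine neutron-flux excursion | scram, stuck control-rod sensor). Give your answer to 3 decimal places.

P(genuine neutron-flux excursion | scram, stuck control-rod sensor) ≈ 0.117

P(scram | stuck control-rod sensor) = 0.66·0.91 + 0.88·0.09 = 0.600600 + 0.079200 = 0.679800
The genuine neutron-flux excursion-present share is 0.88·0.09 = 0.079200.
P(genuine neutron-flux excursion | scram, stuck control-rod sensor) = 0.079200 / 0.679800 ≈ 0.117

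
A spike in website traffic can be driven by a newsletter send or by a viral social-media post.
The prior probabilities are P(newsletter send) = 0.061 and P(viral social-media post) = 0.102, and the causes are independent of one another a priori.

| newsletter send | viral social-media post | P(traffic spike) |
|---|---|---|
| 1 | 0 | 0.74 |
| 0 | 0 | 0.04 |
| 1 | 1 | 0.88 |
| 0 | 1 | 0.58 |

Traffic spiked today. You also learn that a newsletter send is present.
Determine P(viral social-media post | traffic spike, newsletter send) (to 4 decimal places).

P(traffic spike | newsletter send) = 0.74·0.898 + 0.88·0.102 = 0.664520 + 0.089760 = 0.754280
The viral social-media post-present share is 0.88·0.102 = 0.089760.
P(viral social-media post | traffic spike, newsletter send) = 0.089760 / 0.754280 ≈ 0.1190

P(viral social-media post | traffic spike, newsletter send) ≈ 0.1190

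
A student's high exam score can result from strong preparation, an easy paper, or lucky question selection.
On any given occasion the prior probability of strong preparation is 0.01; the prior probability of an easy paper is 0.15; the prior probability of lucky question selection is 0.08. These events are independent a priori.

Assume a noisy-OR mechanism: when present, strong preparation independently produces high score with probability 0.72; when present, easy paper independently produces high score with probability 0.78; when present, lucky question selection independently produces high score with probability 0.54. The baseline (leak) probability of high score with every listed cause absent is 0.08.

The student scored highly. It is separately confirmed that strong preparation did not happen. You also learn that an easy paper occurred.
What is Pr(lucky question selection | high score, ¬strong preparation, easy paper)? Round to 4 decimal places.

Under noisy-OR, P(high score | causes) = 1 − (1−0.08)·∏(1−qᵢ) over the active causes.
Enumerate both values of lucky question selection and weight by the priors:
  P(high score | ¬strong preparation, easy paper) = 0.7976·0.92 + 0.906896·0.08
        = 0.733792 + 0.072552 = 0.806344
Configurations with lucky question selection contribute 0.072552, so
  P(lucky question selection | high score, ¬strong preparation, easy paper) = 0.072552 / 0.806344 ≈ 0.0900

Pr(lucky question selection | high score, ¬strong preparation, easy paper) ≈ 0.0900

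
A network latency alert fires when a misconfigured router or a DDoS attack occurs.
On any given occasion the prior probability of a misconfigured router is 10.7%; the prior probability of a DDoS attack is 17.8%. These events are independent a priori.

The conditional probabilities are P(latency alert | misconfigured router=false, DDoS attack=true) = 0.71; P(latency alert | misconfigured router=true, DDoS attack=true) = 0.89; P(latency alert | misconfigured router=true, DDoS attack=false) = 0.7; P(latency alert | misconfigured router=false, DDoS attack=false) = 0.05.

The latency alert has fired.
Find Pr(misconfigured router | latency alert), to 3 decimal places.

Pr(misconfigured router | latency alert) ≈ 0.344

P(latency alert) = 0.05·0.893·0.822 + 0.71·0.893·0.178 + 0.7·0.107·0.822 + 0.89·0.107·0.178 = 0.036702 + 0.112857 + 0.061568 + 0.016951 = 0.228078
The misconfigured router-present share is 0.061568 + 0.016951 = 0.078519.
So P(misconfigured router | latency alert) = 0.078519/0.228078 ≈ 0.344.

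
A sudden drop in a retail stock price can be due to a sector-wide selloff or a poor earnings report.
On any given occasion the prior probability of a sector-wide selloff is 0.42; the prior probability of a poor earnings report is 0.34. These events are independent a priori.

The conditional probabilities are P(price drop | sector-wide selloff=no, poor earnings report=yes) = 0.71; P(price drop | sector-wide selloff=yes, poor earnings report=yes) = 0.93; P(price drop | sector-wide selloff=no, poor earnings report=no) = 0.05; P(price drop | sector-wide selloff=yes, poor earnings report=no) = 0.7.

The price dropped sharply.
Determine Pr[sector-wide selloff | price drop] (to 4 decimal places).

Pr[sector-wide selloff | price drop] ≈ 0.6725

Numerator (weight on configurations with sector-wide selloff): 0.194040 + 0.132804 = 0.326844
Normalizer over all consistent configurations: 0.05·0.58·0.66 + 0.71·0.58·0.34 + 0.7·0.42·0.66 + 0.93·0.42·0.34 = 0.485996
Posterior = 0.326844 / 0.485996 ≈ 0.6725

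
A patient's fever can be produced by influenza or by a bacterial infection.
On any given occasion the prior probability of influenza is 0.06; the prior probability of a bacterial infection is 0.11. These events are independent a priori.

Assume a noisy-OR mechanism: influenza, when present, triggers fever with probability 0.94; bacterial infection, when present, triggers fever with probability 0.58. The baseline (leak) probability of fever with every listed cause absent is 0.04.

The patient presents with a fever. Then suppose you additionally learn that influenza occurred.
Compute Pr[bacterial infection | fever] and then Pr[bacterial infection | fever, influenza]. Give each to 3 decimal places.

Pr[bacterial infection | fever] ≈ 0.449; Pr[bacterial infection | fever, influenza] ≈ 0.113

Under noisy-OR, P(fever | causes) = 1 − (1−0.04)·∏(1−qᵢ) over the active causes.
Enumerate the 4 (influenza, bacterial infection) configurations and weight by the priors:
  P(fever) = 0.04×0.94×0.89 + 0.5968×0.94×0.11 + 0.9424×0.06×0.89 + 0.975808×0.06×0.11
        = 0.033464 + 0.061709 + 0.050324 + 0.006440 = 0.151937
Configurations with bacterial infection contribute 0.068149, so
  P(bacterial infection | fever) = 0.068149 / 0.151937 ≈ 0.449

Now also conditioning on influenza=true:
Numerator (weight on configurations with bacterial infection): 0.975808×0.11 = 0.107339
Normalizer over all consistent configurations: 0.9424×0.89 + 0.975808×0.11 = 0.946075
P(bacterial infection | fever, influenza) = 0.107339/0.946075 ≈ 0.113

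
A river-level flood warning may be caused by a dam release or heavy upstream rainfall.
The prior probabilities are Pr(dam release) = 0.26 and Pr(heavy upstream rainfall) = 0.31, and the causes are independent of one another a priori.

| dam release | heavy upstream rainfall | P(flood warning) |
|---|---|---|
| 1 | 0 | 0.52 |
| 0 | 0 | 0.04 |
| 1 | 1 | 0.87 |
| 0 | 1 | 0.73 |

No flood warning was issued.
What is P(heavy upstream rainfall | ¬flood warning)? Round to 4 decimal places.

Enumerate the 4 (dam release, heavy upstream rainfall) configurations and weight by the priors:
  P(¬flood warning) = 0.96*0.74*0.69 + 0.27*0.74*0.31 + 0.48*0.26*0.69 + 0.13*0.26*0.31
        = 0.490176 + 0.061938 + 0.086112 + 0.010478 = 0.648704
Configurations with heavy upstream rainfall contribute 0.072416, so
  P(heavy upstream rainfall | ¬flood warning) = 0.072416 / 0.648704 ≈ 0.1116

P(heavy upstream rainfall | ¬flood warning) ≈ 0.1116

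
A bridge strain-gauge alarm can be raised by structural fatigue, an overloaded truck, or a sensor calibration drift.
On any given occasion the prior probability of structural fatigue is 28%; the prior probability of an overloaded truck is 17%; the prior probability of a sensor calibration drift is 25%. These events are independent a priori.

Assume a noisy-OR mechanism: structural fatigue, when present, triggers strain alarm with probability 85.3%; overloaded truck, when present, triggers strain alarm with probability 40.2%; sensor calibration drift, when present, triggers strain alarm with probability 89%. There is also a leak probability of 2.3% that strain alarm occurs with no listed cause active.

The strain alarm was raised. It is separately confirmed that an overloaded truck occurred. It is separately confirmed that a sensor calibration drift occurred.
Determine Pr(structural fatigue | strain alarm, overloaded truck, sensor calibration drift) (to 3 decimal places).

Under noisy-OR, P(strain alarm | causes) = 1 − (1−0.023)·∏(1−qᵢ) over the active causes.
Enumerate both values of structural fatigue and weight by the priors:
  P(strain alarm | overloaded truck, sensor calibration drift) = 0.935733×0.72 + 0.990553×0.28
        = 0.673728 + 0.277355 = 0.951083
Configurations with structural fatigue contribute 0.277355, so
  P(structural fatigue | strain alarm, overloaded truck, sensor calibration drift) = 0.277355 / 0.951083 ≈ 0.292

Pr(structural fatigue | strain alarm, overloaded truck, sensor calibration drift) ≈ 0.292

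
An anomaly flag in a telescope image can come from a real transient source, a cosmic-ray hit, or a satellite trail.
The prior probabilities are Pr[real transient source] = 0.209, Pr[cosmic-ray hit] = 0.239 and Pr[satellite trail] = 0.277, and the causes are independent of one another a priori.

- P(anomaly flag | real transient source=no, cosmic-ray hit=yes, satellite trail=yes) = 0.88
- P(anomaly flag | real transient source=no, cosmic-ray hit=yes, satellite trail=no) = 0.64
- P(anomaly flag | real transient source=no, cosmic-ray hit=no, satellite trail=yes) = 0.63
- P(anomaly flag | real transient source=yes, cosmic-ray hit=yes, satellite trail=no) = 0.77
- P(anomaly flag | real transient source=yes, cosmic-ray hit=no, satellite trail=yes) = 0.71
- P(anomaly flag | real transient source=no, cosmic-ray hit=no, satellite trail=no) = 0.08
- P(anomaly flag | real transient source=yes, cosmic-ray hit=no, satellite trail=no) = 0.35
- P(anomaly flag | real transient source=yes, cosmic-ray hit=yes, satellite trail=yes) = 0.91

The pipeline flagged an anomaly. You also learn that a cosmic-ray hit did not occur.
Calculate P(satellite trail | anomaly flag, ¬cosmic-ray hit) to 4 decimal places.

P(satellite trail | anomaly flag, ¬cosmic-ray hit) ≈ 0.6449

P(anomaly flag | ¬cosmic-ray hit) = 0.08·0.791·0.723 + 0.63·0.791·0.277 + 0.35·0.209·0.723 + 0.71·0.209·0.277 = 0.045751 + 0.138037 + 0.052887 + 0.041104 = 0.277779
The satellite trail-present share is 0.138037 + 0.041104 = 0.179141.
P(satellite trail | anomaly flag, ¬cosmic-ray hit) = 0.179141 / 0.277779 ≈ 0.6449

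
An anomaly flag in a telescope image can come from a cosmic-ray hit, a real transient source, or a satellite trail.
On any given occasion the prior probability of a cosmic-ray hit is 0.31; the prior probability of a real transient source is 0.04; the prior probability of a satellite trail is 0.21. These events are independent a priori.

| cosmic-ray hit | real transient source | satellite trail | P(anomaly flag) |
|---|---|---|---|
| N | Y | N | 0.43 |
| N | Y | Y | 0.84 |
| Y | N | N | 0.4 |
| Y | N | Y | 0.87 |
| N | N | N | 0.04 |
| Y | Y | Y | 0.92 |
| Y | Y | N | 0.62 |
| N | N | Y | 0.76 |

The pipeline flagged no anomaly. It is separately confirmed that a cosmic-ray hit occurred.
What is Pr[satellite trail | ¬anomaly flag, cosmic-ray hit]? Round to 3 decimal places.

Pr[satellite trail | ¬anomaly flag, cosmic-ray hit] ≈ 0.054

Numerator (weight on configurations with satellite trail): 0.026208 + 0.000672 = 0.026880
The normalizing constant is 0.6×0.96×0.79 + 0.13×0.96×0.21 + 0.38×0.04×0.79 + 0.08×0.04×0.21 = 0.493928
P(satellite trail | ¬anomaly flag, cosmic-ray hit) = 0.026880/0.493928 ≈ 0.054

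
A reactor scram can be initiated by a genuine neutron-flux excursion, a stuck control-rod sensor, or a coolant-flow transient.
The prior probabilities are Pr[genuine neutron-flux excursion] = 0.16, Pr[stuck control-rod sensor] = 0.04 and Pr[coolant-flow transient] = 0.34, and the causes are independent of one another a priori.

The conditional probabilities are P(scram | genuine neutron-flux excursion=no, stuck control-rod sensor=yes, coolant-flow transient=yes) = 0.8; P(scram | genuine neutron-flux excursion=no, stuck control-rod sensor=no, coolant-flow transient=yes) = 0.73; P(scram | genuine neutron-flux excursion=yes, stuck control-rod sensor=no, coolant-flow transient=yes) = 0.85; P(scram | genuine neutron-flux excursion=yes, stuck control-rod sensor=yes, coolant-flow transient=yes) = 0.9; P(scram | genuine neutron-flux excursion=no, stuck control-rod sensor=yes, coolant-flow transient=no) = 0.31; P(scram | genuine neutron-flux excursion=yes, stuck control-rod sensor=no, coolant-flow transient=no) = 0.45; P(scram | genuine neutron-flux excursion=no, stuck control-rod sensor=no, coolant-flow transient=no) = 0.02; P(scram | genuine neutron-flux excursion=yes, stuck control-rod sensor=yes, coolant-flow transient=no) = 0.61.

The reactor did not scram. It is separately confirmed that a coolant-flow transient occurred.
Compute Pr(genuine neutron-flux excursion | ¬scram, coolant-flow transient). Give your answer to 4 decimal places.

Sum P(¬scram|·) weighted by the priors over the 4 (genuine neutron-flux excursion, stuck control-rod sensor) configurations:
  P(¬scram | coolant-flow transient) = 0.27×0.84×0.96 + 0.2×0.84×0.04 + 0.15×0.16×0.96 + 0.1×0.16×0.04
        = 0.217728 + 0.006720 + 0.023040 + 0.000640 = 0.248128
Keeping only the genuine neutron-flux excursion-present terms gives 0.023680, so
  P(genuine neutron-flux excursion | ¬scram, coolant-flow transient) = 0.023680 / 0.248128 ≈ 0.0954

Pr(genuine neutron-flux excursion | ¬scram, coolant-flow transient) ≈ 0.0954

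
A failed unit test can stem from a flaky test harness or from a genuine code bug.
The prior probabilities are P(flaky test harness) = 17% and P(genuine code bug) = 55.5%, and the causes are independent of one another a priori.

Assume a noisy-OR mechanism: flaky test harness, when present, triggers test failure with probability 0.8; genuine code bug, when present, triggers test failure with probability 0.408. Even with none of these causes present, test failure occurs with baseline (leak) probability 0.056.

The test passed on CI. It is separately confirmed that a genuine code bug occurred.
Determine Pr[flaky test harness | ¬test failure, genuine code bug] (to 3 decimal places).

Pr[flaky test harness | ¬test failure, genuine code bug] ≈ 0.039

Under noisy-OR, P(test failure | causes) = 1 − (1−0.056)·∏(1−qᵢ) over the active causes.
Enumerate both values of flaky test harness and weight by the priors:
  P(¬test failure | genuine code bug) = 0.558848*0.83 + 0.11177*0.17
        = 0.463844 + 0.019001 = 0.482845
Configurations with flaky test harness contribute 0.019001, so
  P(flaky test harness | ¬test failure, genuine code bug) = 0.019001 / 0.482845 ≈ 0.039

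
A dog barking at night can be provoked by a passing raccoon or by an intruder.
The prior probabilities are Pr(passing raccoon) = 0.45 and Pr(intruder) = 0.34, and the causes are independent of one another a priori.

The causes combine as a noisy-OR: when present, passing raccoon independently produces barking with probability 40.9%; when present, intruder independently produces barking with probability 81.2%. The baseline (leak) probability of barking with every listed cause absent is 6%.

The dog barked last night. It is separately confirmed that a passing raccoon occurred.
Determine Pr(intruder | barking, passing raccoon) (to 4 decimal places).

Pr(intruder | barking, passing raccoon) ≈ 0.5093

Under noisy-OR, P(barking | causes) = 1 − (1−0.06)·∏(1−qᵢ) over the active causes.
Weight on intruder=true, given the evidence: 0.895558×0.34 = 0.304490
Normalizer over all consistent configurations: 0.44446×0.66 + 0.895558×0.34 = 0.597834
Posterior = 0.304490 / 0.597834 ≈ 0.5093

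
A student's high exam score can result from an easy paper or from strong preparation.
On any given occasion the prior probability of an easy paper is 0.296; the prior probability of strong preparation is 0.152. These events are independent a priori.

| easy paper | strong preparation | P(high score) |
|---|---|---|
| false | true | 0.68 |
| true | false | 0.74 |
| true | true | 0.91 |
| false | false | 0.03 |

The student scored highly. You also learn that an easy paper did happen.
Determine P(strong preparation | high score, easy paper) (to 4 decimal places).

P(strong preparation | high score, easy paper) ≈ 0.1806

P(high score | easy paper) = 0.74·0.848 + 0.91·0.152 = 0.627520 + 0.138320 = 0.765840
The strong preparation-present share is 0.91·0.152 = 0.138320.
P(strong preparation | high score, easy paper) = 0.138320 / 0.765840 ≈ 0.1806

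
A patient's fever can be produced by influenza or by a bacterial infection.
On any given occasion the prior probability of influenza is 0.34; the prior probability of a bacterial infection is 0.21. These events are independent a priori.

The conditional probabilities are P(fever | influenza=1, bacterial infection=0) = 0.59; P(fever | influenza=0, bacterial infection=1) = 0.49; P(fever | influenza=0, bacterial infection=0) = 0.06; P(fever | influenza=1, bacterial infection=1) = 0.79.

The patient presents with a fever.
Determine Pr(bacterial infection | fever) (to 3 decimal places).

Pr(bacterial infection | fever) ≈ 0.396

P(fever) = 0.06*0.66*0.79 + 0.49*0.66*0.21 + 0.59*0.34*0.79 + 0.79*0.34*0.21 = 0.031284 + 0.067914 + 0.158474 + 0.056406 = 0.314078
Of this, 0.124320 comes from 0.067914 + 0.056406 (the bacterial infection=true cases).
So P(bacterial infection | fever) = 0.124320/0.314078 ≈ 0.396.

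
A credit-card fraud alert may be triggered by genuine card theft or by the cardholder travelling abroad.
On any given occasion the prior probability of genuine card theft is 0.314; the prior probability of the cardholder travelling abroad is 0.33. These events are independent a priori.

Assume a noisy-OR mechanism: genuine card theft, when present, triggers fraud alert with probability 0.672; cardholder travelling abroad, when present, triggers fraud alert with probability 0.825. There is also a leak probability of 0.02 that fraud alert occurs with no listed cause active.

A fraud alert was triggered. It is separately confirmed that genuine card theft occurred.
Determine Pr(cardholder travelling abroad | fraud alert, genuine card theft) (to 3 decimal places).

Under noisy-OR, P(fraud alert | causes) = 1 − (1−0.02)·∏(1−qᵢ) over the active causes.
P(fraud alert | genuine card theft) = 0.67856*0.67 + 0.943748*0.33 = 0.454635 + 0.311437 = 0.766072
Of this, 0.311437 comes from 0.943748*0.33 (the cardholder travelling abroad=true cases).
P(cardholder travelling abroad | fraud alert, genuine card theft) = 0.311437 / 0.766072 ≈ 0.407

Pr(cardholder travelling abroad | fraud alert, genuine card theft) ≈ 0.407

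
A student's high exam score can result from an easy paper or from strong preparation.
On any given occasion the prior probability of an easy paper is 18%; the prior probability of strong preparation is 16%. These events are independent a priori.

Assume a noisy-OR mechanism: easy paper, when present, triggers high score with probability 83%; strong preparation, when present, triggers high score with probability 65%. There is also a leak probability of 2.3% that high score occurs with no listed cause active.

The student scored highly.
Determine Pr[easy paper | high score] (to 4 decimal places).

Pr[easy paper | high score] ≈ 0.5999

Under noisy-OR, P(high score | causes) = 1 − (1−0.023)·∏(1−qᵢ) over the active causes.
P(high score) = 0.023×0.82×0.84 + 0.65805×0.82×0.16 + 0.83391×0.18×0.84 + 0.941868×0.18×0.16 = 0.015842 + 0.086336 + 0.126087 + 0.027126 = 0.255391
Restricting to configurations with easy paper present: 0.126087 + 0.027126 = 0.153213.
P(easy paper | high score) = 0.153213 / 0.255391 ≈ 0.5999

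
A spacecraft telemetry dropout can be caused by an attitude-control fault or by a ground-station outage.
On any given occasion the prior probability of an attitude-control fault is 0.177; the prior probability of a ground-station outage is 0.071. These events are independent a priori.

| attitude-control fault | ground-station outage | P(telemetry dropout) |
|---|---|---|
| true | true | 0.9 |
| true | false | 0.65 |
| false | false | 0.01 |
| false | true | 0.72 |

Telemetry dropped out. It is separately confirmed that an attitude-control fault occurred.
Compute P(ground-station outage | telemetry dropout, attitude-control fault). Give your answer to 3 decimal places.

P(ground-station outage | telemetry dropout, attitude-control fault) ≈ 0.096

By total probability over both values of ground-station outage:
  P(telemetry dropout | attitude-control fault) = 0.65×0.929 + 0.9×0.071
        = 0.603850 + 0.063900 = 0.667750
The terms with ground-station outage present sum to 0.063900, so
  P(ground-station outage | telemetry dropout, attitude-control fault) = 0.063900 / 0.667750 ≈ 0.096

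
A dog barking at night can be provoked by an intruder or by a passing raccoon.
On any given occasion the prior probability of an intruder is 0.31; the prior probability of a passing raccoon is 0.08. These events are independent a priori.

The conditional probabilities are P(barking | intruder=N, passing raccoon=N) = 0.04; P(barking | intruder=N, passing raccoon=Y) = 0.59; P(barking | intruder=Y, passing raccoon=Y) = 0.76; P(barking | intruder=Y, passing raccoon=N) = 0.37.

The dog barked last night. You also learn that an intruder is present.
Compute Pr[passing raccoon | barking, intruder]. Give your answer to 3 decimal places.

Pr[passing raccoon | barking, intruder] ≈ 0.152

Weight on passing raccoon=true, given the evidence: 0.76*0.08 = 0.060800
Denominator P(barking | intruder): 0.37*0.92 + 0.76*0.08 = 0.401200
P(passing raccoon | barking, intruder) = 0.060800/0.401200 ≈ 0.152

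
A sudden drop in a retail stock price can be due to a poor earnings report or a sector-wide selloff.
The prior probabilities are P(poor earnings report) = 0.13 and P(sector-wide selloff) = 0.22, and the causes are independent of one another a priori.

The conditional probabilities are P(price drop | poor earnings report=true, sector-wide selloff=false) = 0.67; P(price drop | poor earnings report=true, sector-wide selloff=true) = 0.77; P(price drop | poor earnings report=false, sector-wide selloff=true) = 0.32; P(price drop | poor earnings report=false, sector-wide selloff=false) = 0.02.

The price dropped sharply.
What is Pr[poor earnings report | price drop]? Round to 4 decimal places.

Pr[poor earnings report | price drop] ≈ 0.5459

Weight on poor earnings report=true, given the evidence: 0.067938 + 0.022022 = 0.089960
Denominator P(price drop): 0.02*0.87*0.78 + 0.32*0.87*0.22 + 0.67*0.13*0.78 + 0.77*0.13*0.22 = 0.164780
Posterior = 0.089960 / 0.164780 ≈ 0.5459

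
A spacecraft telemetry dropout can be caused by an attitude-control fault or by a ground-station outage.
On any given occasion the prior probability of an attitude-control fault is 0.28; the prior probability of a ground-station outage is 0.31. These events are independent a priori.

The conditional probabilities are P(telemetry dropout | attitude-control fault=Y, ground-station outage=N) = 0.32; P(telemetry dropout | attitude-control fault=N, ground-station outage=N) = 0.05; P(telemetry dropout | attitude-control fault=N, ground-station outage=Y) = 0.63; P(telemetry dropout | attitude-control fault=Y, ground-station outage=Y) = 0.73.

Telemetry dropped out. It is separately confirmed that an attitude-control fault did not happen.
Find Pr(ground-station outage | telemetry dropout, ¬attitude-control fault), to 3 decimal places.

Pr(ground-station outage | telemetry dropout, ¬attitude-control fault) ≈ 0.850

Sum P(telemetry dropout|·) weighted by the priors over both values of ground-station outage:
  P(telemetry dropout | ¬attitude-control fault) = 0.05×0.69 + 0.63×0.31
        = 0.034500 + 0.195300 = 0.229800
The terms with ground-station outage present sum to 0.195300, so
  P(ground-station outage | telemetry dropout, ¬attitude-control fault) = 0.195300 / 0.229800 ≈ 0.850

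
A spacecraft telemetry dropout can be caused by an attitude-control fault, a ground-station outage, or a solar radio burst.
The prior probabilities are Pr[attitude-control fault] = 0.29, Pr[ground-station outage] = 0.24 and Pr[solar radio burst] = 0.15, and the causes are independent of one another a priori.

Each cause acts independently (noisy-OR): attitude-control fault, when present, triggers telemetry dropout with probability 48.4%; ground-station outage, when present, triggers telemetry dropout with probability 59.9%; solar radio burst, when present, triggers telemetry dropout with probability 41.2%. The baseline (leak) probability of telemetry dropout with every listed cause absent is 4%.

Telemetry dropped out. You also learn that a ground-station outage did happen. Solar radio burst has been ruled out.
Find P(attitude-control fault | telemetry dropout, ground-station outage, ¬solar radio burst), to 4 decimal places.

Under noisy-OR, P(telemetry dropout | causes) = 1 − (1−0.04)·∏(1−qᵢ) over the active causes.
By total probability over both values of attitude-control fault:
  P(telemetry dropout | ground-station outage, ¬solar radio burst) = 0.61504*0.71 + 0.801361*0.29
        = 0.436678 + 0.232395 = 0.669073
Configurations with attitude-control fault contribute 0.232395, so
  P(attitude-control fault | telemetry dropout, ground-station outage, ¬solar radio burst) = 0.232395 / 0.669073 ≈ 0.3473

P(attitude-control fault | telemetry dropout, ground-station outage, ¬solar radio burst) ≈ 0.3473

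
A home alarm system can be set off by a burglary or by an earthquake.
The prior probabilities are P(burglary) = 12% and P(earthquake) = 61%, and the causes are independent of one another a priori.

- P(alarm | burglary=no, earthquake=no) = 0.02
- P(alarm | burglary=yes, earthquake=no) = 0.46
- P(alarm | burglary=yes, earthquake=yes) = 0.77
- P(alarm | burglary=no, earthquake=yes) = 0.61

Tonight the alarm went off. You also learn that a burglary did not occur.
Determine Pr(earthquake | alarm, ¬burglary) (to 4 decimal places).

For the numerator, keep only earthquake=true terms: 0.61×0.61 = 0.372100
Denominator P(alarm | ¬burglary): 0.02×0.39 + 0.61×0.61 = 0.379900
Posterior = 0.372100 / 0.379900 ≈ 0.9795

Pr(earthquake | alarm, ¬burglary) ≈ 0.9795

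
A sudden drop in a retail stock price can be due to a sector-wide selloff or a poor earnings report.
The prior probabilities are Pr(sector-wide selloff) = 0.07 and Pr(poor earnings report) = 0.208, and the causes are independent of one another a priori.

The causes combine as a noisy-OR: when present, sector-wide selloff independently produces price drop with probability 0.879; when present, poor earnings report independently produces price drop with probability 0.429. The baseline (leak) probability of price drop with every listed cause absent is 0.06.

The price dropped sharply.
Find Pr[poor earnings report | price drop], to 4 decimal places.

Under noisy-OR, P(price drop | causes) = 1 − (1−0.06)·∏(1−qᵢ) over the active causes.
Sum P(price drop|·) weighted by the priors over the 4 (sector-wide selloff, poor earnings report) configurations:
  P(price drop) = 0.06*0.93*0.792 + 0.46326*0.93*0.208 + 0.88626*0.07*0.792 + 0.935054*0.07*0.208
        = 0.044194 + 0.089613 + 0.049134 + 0.013614 = 0.196555
The terms with poor earnings report present sum to 0.103227, so
  P(poor earnings report | price drop) = 0.103227 / 0.196555 ≈ 0.5252

Pr[poor earnings report | price drop] ≈ 0.5252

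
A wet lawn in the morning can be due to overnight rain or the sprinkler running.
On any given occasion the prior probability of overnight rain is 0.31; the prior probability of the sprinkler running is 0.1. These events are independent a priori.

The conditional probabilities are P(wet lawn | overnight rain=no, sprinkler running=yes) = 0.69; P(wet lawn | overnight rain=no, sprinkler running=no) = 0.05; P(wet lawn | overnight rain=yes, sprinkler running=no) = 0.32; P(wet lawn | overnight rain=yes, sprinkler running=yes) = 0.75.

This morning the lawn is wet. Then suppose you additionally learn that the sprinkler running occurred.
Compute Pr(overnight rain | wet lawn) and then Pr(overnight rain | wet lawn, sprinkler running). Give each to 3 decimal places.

P(wet lawn) = 0.05×0.69×0.9 + 0.69×0.69×0.1 + 0.32×0.31×0.9 + 0.75×0.31×0.1 = 0.031050 + 0.047610 + 0.089280 + 0.023250 = 0.191190
Of this, 0.112530 comes from 0.089280 + 0.023250 (the overnight rain=true cases).
Hence the posterior is 0.112530/0.191190 ≈ 0.589.

Now condition on the additional information:
Sum P(wet lawn|·) weighted by the priors over both values of overnight rain:
  P(wet lawn | sprinkler running) = 0.69·0.69 + 0.75·0.31
        = 0.476100 + 0.232500 = 0.708600
The terms with overnight rain present sum to 0.232500, so
  P(overnight rain | wet lawn, sprinkler running) = 0.232500 / 0.708600 ≈ 0.328
Conditioning on sprinkler running lowers the posterior on overnight rain: the classic explaining-away effect in a common-effect structure.

Pr(overnight rain | wet lawn) ≈ 0.589; Pr(overnight rain | wet lawn, sprinkler running) ≈ 0.328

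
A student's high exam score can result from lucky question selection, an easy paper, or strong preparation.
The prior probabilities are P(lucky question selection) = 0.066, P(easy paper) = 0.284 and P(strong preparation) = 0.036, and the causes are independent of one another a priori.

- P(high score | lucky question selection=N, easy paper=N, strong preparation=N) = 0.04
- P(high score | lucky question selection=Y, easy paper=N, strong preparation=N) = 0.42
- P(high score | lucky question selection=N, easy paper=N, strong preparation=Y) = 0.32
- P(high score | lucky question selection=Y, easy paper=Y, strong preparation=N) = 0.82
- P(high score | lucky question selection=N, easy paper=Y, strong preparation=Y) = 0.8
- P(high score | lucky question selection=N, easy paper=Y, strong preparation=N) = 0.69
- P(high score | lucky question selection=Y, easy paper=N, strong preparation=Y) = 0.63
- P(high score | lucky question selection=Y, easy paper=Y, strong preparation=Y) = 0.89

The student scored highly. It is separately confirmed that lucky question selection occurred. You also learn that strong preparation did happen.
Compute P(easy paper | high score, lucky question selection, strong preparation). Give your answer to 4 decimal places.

Numerator (weight on configurations with easy paper): 0.89*0.284 = 0.252760
Normalizer over all consistent configurations: 0.63*0.716 + 0.89*0.284 = 0.703840
P(easy paper | high score, lucky question selection, strong preparation) = 0.252760/0.703840 ≈ 0.3591

P(easy paper | high score, lucky question selection, strong preparation) ≈ 0.3591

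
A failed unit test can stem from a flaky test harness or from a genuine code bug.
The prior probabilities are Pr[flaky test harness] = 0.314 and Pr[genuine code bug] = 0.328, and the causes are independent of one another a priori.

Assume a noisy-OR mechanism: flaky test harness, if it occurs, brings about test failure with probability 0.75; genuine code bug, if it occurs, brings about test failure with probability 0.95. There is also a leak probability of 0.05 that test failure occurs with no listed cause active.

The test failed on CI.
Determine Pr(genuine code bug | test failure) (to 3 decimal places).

Pr(genuine code bug | test failure) ≈ 0.632

Under noisy-OR, P(test failure | causes) = 1 − (1−0.05)·∏(1−qᵢ) over the active causes.
Numerator (weight on configurations with genuine code bug): 0.214320 + 0.101769 = 0.316089
Normalizer over all consistent configurations: 0.05×0.686×0.672 + 0.9525×0.686×0.328 + 0.7625×0.314×0.672 + 0.988125×0.314×0.328 = 0.500033
Posterior = 0.316089 / 0.500033 ≈ 0.632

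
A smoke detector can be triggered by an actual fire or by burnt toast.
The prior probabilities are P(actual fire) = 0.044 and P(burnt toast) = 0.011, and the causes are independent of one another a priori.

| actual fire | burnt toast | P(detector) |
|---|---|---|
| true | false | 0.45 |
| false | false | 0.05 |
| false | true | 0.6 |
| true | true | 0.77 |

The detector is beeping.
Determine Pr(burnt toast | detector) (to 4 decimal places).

P(detector) = 0.05*0.956*0.989 + 0.6*0.956*0.011 + 0.45*0.044*0.989 + 0.77*0.044*0.011 = 0.047274 + 0.006310 + 0.019582 + 0.000373 = 0.073539
The burnt toast-present share is 0.006310 + 0.000373 = 0.006683.
Hence the posterior is 0.006683/0.073539 ≈ 0.0909.

Pr(burnt toast | detector) ≈ 0.0909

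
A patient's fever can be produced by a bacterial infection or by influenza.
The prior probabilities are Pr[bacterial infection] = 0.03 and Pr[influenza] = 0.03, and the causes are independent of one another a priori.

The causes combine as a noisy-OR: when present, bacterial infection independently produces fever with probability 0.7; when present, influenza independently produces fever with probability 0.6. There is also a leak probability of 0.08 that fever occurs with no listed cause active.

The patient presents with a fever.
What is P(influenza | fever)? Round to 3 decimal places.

P(influenza | fever) ≈ 0.166

Under noisy-OR, P(fever | causes) = 1 − (1−0.08)·∏(1−qᵢ) over the active causes.
P(fever) = 0.08*0.97*0.97 + 0.632*0.97*0.03 + 0.724*0.03*0.97 + 0.8896*0.03*0.03 = 0.075272 + 0.018391 + 0.021068 + 0.000801 = 0.115532
The influenza-present share is 0.018391 + 0.000801 = 0.019192.
P(influenza | fever) = 0.019192 / 0.115532 ≈ 0.166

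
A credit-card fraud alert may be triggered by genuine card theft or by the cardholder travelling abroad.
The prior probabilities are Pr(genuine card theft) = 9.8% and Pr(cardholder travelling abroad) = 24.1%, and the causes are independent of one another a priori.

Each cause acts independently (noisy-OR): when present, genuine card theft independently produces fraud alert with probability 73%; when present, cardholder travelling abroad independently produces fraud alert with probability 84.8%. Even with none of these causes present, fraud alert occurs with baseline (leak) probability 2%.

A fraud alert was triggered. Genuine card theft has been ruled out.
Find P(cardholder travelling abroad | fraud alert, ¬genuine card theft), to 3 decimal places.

P(cardholder travelling abroad | fraud alert, ¬genuine card theft) ≈ 0.931

Under noisy-OR, P(fraud alert | causes) = 1 − (1−0.02)·∏(1−qᵢ) over the active causes.
Weight on cardholder travelling abroad=true, given the evidence: 0.85104·0.241 = 0.205101
Denominator P(fraud alert | ¬genuine card theft): 0.02·0.759 + 0.85104·0.241 = 0.220281
P(cardholder travelling abroad | fraud alert, ¬genuine card theft) = 0.205101/0.220281 ≈ 0.931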